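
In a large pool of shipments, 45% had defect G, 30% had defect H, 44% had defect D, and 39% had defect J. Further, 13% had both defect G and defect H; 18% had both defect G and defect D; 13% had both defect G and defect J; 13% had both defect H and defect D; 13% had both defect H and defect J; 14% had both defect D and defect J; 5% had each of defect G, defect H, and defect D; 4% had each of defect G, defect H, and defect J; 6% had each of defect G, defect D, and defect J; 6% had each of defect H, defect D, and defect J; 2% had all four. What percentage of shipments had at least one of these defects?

93%

Inclusion–exclusion gives
P(≥1) = 45 + 30 + 44 + 39 − 13 − 18 − 13 − 13 − 13 − 14 + 5 + 4 + 6 + 6 − 2 = 93%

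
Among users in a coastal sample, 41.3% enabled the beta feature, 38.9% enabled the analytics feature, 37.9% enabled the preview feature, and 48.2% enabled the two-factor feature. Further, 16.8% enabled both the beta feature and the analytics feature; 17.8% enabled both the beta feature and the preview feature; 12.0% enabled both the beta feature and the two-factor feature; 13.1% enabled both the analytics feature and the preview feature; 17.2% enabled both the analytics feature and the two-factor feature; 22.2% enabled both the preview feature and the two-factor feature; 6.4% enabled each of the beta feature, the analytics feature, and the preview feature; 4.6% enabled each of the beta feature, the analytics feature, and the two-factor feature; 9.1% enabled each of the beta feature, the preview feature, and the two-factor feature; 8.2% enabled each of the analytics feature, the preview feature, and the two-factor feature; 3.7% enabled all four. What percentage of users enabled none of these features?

Apply inclusion-exclusion:
P(union) = 41.3 + 38.9 + 37.9 + 48.2 − 16.8 − 17.8 − 12.0 − 13.1 − 17.2 − 22.2 + 6.4 + 4.6 + 9.1 + 8.2 − 3.7 = 91.8%
P(none) = 100% − 91.8% = 8.2%

8.2%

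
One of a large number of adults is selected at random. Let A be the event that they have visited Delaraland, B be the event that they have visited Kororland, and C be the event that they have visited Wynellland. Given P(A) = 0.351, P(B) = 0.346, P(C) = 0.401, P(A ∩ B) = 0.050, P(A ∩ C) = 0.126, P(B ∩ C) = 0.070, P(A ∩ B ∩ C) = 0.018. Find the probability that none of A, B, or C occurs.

Apply inclusion-exclusion:
P(A ∪ B ∪ C) = 0.351 + 0.346 + 0.401 − 0.050 − 0.126 − 0.070 + 0.018 = 0.870
P(none) = 1 − 0.870 = 0.130

0.130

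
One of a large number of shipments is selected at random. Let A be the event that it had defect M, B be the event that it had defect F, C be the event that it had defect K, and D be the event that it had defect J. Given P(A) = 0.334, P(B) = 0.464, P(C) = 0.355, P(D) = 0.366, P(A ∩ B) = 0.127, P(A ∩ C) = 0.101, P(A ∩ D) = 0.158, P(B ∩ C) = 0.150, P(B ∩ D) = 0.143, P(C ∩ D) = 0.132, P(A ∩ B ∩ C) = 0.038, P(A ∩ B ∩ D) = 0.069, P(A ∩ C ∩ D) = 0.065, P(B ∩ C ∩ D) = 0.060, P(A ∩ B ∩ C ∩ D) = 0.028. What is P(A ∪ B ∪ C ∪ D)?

P(A ∪ B ∪ C ∪ D) = 0.334 + 0.464 + 0.355 + 0.366 − 0.127 − 0.101 − 0.158 − 0.150 − 0.143 − 0.132 + 0.038 + 0.069 + 0.065 + 0.060 − 0.028 = 0.912

0.912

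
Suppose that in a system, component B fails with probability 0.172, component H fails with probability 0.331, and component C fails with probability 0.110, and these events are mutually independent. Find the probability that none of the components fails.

0.49299948

Independence gives P(none) = ∏(1 − pᵢ).
P(none) = (1 − 0.172) × (1 − 0.331) × (1 − 0.110) = 0.828 × 0.669 × 0.890 = 0.49299948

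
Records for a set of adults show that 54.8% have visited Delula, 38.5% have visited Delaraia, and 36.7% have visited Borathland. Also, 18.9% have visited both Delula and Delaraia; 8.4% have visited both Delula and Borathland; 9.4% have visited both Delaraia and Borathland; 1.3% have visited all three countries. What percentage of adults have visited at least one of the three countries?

Using inclusion–exclusion:
P(≥1) = 54.8 + 38.5 + 36.7 − 18.9 − 8.4 − 9.4 + 1.3 = 94.6%

94.6%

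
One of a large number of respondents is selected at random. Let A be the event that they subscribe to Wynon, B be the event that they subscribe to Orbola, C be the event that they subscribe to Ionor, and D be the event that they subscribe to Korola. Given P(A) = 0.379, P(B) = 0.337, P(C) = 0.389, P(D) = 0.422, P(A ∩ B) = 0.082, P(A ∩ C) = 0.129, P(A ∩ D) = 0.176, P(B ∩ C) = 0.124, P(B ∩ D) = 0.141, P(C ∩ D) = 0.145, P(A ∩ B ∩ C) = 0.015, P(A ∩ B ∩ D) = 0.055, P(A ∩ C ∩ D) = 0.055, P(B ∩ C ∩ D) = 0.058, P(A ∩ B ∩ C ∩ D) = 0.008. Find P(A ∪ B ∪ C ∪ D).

0.905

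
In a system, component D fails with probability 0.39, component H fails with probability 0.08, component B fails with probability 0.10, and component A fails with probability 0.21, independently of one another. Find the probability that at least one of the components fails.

0.6009868

P(none) = (1 − 0.39) × (1 − 0.08) × (1 − 0.10) × (1 − 0.21) = 0.61 × 0.92 × 0.90 × 0.79 = 0.3990132
P(at least one) = 1 − 0.3990132 = 0.6009868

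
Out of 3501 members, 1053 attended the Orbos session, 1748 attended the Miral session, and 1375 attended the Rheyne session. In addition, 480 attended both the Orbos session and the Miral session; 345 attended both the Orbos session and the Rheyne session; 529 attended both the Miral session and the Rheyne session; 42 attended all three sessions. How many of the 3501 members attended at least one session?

2864

Inclusion–exclusion gives
|union| = 1053 + 1748 + 1375 − 480 − 345 − 529 + 42 = 2864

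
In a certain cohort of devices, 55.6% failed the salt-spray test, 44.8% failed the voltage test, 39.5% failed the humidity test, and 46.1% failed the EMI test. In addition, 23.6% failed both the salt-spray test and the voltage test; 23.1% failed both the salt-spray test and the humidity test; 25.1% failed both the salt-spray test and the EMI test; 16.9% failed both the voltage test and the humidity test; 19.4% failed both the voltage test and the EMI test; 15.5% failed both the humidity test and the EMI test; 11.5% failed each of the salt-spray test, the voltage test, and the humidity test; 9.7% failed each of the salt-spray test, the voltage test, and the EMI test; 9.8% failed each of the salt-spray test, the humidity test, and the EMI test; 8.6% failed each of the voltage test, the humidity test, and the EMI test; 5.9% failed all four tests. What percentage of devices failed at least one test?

Using inclusion–exclusion:
P(at least one) = 55.6 + 44.8 + 39.5 + 46.1 − 23.6 − 23.1 − 25.1 − 16.9 − 19.4 − 15.5 + 11.5 + 9.7 + 9.8 + 8.6 − 5.9 = 96.1%

96.1%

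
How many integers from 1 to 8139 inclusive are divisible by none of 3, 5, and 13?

4007

Apply inclusion-exclusion:
⌊8139/3⌋ + ⌊8139/5⌋ + ⌊8139/13⌋ − ⌊8139/15⌋ − ⌊8139/39⌋ − ⌊8139/65⌋ + ⌊8139/195⌋ = 2713 + 1627 + 626 − 542 − 208 − 125 + 41 = 4132
8139 − 4132 = 4007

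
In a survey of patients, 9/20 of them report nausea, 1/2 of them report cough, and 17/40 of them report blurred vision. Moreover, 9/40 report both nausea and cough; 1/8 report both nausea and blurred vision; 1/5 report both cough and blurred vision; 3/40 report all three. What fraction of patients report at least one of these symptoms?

Apply inclusion-exclusion:
P(≥1) = 9/20 + 1/2 + 17/40 − 9/40 − 1/8 − 1/5 + 3/40 = 9/10

9/10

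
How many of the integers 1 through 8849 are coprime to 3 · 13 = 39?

Using inclusion–exclusion:
2949 + 680 − 226 = 3403
8849 − 3403 = 5446

5446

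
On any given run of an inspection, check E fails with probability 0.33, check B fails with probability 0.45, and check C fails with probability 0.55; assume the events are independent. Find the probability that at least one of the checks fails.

0.834175

P(none) = (1 − 0.33) × (1 − 0.45) × (1 − 0.55) = 0.67 × 0.55 × 0.45 = 0.165825
P(at least one) = 1 − 0.165825 = 0.834175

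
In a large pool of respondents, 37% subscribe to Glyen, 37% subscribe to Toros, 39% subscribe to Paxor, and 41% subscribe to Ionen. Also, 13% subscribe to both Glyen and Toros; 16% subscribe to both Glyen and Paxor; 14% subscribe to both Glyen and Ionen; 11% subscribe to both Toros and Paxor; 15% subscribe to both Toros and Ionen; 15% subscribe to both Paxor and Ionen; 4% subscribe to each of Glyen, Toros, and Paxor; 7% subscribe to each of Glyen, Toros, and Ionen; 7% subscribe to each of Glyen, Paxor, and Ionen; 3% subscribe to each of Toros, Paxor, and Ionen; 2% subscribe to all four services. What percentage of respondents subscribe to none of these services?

11%

Inclusion–exclusion gives
P(union) = 37 + 37 + 39 + 41 − 13 − 16 − 14 − 11 − 15 − 15 + 4 + 7 + 7 + 3 − 2 = 89%
P(none) = 100% − 89% = 11%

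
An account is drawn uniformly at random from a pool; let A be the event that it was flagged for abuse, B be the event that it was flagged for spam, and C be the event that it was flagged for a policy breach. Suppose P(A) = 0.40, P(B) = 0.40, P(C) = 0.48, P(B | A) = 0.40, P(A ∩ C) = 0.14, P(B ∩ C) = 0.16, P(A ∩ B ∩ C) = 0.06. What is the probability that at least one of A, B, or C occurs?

0.88

P(A ∩ B) = P(A)·P(B|A) = 0.40 × 0.40 = 0.16
Inclusion–exclusion gives
P(A ∪ B ∪ C) = 0.40 + 0.40 + 0.48 − 0.16 − 0.14 − 0.16 + 0.06 = 0.88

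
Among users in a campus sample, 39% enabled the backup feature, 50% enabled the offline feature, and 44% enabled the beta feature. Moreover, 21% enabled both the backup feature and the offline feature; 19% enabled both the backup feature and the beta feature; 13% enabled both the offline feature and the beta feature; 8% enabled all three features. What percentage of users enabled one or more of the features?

P(at least one) = 39 + 50 + 44 − 21 − 19 − 13 + 8 = 88%

88%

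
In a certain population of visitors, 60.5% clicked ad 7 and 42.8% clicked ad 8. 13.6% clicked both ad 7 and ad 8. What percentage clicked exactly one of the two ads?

P(exactly one) = 60.5 + 42.8 − 2·13.6 = 76.1%

76.1%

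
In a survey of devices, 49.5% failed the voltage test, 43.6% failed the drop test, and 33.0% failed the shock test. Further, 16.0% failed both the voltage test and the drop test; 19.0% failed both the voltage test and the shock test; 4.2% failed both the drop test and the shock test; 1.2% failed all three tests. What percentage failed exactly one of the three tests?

Using the inclusion–exclusion count for exactly one event:
P(exactly one) = 49.5 + 43.6 + 33.0 − 2·16.0 − 2·19.0 − 2·4.2 + 3·1.2 = 51.3%

51.3%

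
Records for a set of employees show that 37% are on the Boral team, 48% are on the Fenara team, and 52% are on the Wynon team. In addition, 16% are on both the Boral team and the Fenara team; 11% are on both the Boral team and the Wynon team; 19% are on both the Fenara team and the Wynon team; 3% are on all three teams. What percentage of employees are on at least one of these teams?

94%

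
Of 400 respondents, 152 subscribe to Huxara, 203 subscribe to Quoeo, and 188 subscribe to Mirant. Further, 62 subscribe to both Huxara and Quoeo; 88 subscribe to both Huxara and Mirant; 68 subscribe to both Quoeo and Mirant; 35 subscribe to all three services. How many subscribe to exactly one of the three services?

N(exactly one) = 152 + 203 + 188 − 2·62 − 2·88 − 2·68 + 3·35 = 212

212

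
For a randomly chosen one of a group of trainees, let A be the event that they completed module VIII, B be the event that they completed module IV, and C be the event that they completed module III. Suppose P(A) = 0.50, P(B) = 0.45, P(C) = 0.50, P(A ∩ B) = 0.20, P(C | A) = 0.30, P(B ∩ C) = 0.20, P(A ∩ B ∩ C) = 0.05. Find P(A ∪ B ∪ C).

P(A ∩ C) = P(A)·P(C|A) = 0.50 × 0.30 = 0.15
Apply inclusion-exclusion:
P(A ∪ B ∪ C) = 0.50 + 0.45 + 0.50 − 0.20 − 0.15 − 0.20 + 0.05 = 0.95

0.95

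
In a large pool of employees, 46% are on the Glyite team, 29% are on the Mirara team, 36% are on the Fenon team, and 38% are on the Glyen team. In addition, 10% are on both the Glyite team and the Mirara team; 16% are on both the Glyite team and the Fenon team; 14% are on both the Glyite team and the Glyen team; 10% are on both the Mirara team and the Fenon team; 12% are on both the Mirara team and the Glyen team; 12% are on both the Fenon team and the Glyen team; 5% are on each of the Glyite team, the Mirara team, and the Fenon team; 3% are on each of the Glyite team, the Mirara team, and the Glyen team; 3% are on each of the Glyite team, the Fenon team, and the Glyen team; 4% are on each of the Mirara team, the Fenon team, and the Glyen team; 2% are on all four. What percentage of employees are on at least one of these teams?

88%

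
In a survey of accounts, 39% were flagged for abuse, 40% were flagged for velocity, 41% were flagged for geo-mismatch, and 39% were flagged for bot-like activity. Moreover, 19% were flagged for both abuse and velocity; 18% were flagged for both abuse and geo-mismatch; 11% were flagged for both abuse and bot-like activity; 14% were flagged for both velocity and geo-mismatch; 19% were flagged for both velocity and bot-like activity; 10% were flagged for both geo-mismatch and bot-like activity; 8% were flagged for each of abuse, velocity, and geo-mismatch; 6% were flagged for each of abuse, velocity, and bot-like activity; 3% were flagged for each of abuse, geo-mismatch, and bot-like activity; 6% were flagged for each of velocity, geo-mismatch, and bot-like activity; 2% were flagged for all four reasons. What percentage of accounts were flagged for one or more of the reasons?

89%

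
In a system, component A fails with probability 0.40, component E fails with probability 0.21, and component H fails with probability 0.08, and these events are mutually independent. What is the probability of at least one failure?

0.56392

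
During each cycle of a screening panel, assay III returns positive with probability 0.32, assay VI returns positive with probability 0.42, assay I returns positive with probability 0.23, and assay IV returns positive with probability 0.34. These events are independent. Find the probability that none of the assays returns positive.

0.20043408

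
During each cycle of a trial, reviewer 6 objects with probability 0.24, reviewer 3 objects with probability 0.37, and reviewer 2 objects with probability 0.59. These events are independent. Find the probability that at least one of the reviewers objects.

P(none) = (1 − 0.24) × (1 − 0.37) × (1 − 0.59) = 0.76 × 0.63 × 0.41 = 0.196308
P(at least one) = 1 − 0.196308 = 0.803692

0.803692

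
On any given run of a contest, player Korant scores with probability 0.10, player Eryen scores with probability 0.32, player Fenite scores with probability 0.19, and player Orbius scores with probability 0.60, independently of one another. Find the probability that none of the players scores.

P(none) = (1 − 0.10) × (1 − 0.32) × (1 − 0.19) × (1 − 0.60) = 0.90 × 0.68 × 0.81 × 0.40 = 0.198288

0.198288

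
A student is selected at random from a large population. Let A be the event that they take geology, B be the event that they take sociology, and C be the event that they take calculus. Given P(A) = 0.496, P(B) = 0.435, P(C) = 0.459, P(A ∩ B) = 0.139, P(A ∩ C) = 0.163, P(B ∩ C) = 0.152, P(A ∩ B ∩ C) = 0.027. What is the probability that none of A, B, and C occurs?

0.037

By inclusion-exclusion,
P(A ∪ B ∪ C) = 0.496 + 0.435 + 0.459 − 0.139 − 0.163 − 0.152 + 0.027 = 0.963
P(none) = 1 − 0.963 = 0.037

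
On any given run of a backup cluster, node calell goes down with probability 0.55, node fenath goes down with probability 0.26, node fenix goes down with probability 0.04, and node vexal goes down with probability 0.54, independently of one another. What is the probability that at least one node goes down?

Independence gives P(none) = ∏(1 − pᵢ).
P(none) = (1 − 0.55) × (1 − 0.26) × (1 − 0.04) × (1 − 0.54) = 0.45 × 0.74 × 0.96 × 0.46 = 0.1470528
P(at least one) = 1 − 0.1470528 = 0.8529472

0.8529472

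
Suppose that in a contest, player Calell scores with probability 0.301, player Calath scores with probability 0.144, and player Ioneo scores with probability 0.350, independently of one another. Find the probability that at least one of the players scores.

0.6110764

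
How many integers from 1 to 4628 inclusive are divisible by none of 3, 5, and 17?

2323

Inclusion–exclusion gives
1542 + 925 + 272 − 308 − 90 − 54 + 18 = 2305
4628 − 2305 = 2323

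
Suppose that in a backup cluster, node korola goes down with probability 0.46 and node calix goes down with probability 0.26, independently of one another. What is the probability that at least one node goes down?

0.6004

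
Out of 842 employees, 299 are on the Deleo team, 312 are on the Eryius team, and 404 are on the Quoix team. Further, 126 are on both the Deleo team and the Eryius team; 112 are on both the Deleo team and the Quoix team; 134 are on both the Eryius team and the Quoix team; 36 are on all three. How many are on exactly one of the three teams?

Using the inclusion–exclusion count for exactly one event:
N(exactly one) = 299 + 312 + 404 − 2·126 − 2·112 − 2·134 + 3·36 = 379

379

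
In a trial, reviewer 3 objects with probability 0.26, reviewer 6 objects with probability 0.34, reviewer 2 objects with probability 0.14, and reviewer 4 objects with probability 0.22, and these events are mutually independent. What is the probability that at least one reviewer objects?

0.67238128

P(none) = (1 − 0.26) × (1 − 0.34) × (1 − 0.14) × (1 − 0.22) = 0.74 × 0.66 × 0.86 × 0.78 = 0.32761872
P(at least one) = 1 − 0.32761872 = 0.67238128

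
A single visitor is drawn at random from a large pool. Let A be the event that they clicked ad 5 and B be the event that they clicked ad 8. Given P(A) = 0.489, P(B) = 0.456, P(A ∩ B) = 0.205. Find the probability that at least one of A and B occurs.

P(A ∪ B) = 0.489 + 0.456 − 0.205 = 0.740

0.740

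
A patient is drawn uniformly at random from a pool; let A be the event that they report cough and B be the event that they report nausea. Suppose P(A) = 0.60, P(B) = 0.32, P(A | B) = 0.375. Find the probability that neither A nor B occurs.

0.20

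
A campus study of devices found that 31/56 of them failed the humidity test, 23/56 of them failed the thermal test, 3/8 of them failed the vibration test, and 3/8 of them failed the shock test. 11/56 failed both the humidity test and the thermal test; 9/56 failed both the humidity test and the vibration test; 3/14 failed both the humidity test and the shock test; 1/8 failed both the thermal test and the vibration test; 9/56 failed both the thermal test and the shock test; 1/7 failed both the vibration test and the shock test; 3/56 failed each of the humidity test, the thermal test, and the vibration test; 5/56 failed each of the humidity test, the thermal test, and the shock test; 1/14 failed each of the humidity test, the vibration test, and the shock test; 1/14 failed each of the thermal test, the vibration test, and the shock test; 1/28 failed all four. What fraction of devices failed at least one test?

27/28

P(union) = 31/56 + 23/56 + 3/8 + 3/8 − 11/56 − 9/56 − 3/14 − 1/8 − 9/56 − 1/7 + 3/56 + 5/56 + 1/14 + 1/14 − 1/28 = 27/28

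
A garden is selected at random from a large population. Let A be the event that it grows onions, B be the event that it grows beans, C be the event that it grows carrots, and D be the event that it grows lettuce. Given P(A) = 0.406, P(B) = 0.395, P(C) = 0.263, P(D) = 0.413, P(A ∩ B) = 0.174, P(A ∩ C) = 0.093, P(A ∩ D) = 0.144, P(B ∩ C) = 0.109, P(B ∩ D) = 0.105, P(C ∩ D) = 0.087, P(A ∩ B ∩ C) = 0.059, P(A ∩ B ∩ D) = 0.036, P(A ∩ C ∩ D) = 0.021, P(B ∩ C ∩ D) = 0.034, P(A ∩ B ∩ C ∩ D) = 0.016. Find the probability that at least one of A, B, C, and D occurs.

0.899

By inclusion-exclusion,
P(A ∪ B ∪ C ∪ D) = 0.406 + 0.395 + 0.263 + 0.413 − 0.174 − 0.093 − 0.144 − 0.109 − 0.105 − 0.087 + 0.059 + 0.036 + 0.021 + 0.034 − 0.016 = 0.899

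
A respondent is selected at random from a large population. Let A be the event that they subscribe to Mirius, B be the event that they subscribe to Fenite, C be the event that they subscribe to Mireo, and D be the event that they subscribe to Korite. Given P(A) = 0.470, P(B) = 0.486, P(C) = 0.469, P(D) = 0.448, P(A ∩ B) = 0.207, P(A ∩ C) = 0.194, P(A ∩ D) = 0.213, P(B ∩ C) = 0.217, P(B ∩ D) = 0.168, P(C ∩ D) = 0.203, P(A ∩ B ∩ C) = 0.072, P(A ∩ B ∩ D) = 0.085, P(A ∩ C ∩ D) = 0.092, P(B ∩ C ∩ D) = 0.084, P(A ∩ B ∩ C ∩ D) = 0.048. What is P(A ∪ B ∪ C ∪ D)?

P(A ∪ B ∪ C ∪ D) = 0.470 + 0.486 + 0.469 + 0.448 − 0.207 − 0.194 − 0.213 − 0.217 − 0.168 − 0.203 + 0.072 + 0.085 + 0.092 + 0.084 − 0.048 = 0.956

0.956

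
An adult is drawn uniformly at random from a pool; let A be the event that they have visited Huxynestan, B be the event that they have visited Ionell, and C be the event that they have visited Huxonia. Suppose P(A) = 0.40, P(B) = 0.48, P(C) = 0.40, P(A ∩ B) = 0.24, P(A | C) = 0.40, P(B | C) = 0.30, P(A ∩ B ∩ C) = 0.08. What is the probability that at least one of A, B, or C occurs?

P(A ∩ C) = P(C)·P(A|C) = 0.40 × 0.40 = 0.16
P(B ∩ C) = P(C)·P(B|C) = 0.40 × 0.30 = 0.12
Inclusion–exclusion gives
P(A ∪ B ∪ C) = 0.40 + 0.48 + 0.40 − 0.24 − 0.16 − 0.12 + 0.08 = 0.84

0.84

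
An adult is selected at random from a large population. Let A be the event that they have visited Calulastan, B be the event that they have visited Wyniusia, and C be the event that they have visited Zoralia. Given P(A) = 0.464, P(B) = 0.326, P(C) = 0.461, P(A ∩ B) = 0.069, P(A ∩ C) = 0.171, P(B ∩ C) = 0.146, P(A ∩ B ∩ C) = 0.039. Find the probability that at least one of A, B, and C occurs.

0.904

Using inclusion–exclusion:
P(A ∪ B ∪ C) = 0.464 + 0.326 + 0.461 − 0.069 − 0.171 − 0.146 + 0.039 = 0.904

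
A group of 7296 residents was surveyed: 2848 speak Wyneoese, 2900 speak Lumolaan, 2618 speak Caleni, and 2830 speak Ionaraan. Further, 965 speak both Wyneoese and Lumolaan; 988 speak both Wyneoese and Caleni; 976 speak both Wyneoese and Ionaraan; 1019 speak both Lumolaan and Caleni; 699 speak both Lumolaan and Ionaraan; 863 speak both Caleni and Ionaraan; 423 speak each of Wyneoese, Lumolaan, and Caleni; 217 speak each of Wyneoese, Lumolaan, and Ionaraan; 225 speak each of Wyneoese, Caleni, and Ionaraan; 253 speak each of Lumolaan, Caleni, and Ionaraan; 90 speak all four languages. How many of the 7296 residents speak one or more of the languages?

6714

Inclusion–exclusion gives
N(≥1) = 2848 + 2900 + 2618 + 2830 − 965 − 988 − 976 − 1019 − 699 − 863 + 423 + 217 + 225 + 253 − 90 = 6714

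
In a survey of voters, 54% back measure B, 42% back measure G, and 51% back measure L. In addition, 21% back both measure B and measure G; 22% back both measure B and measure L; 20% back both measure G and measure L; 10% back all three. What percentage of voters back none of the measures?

6%

P(≥1) = 54 + 42 + 51 − 21 − 22 − 20 + 10 = 94%
P(none) = 100% − 94% = 6%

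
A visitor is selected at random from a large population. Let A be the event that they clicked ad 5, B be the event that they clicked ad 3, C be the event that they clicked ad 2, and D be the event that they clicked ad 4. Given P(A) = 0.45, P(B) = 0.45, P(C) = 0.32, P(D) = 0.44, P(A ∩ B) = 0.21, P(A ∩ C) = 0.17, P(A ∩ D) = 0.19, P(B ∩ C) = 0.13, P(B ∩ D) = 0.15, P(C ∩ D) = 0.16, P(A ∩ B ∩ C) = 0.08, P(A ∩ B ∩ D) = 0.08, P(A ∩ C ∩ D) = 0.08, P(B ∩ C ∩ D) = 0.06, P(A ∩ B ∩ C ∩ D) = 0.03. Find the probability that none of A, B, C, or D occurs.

0.08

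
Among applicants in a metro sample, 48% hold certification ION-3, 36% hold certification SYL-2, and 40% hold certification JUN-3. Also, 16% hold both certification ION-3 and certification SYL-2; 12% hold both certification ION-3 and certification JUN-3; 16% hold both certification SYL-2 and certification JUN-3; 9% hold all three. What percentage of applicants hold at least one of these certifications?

P(≥1) = 48 + 36 + 40 − 16 − 12 − 16 + 9 = 89%

89%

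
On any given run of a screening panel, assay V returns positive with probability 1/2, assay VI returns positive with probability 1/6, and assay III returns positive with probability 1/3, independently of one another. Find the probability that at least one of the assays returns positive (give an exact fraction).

13/18

P(none) = (1 − 1/2) × (1 − 1/6) × (1 − 1/3) = 1/2 × 5/6 × 2/3 = 5/18
P(at least one) = 1 − 5/18 = 13/18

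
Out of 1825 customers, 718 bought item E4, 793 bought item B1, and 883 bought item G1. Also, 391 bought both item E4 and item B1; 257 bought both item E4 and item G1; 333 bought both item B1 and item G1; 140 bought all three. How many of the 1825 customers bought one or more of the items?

1553

Inclusion–exclusion gives
|union| = 718 + 793 + 883 − 391 − 257 − 333 + 140 = 1553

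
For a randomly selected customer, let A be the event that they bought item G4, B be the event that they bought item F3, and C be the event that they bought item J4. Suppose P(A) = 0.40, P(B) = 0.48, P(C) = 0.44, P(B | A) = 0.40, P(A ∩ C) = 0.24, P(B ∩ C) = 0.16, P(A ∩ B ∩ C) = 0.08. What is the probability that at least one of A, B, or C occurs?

0.84

P(A ∩ B) = P(A)·P(B|A) = 0.40 × 0.40 = 0.16
By inclusion–exclusion:
P(A ∪ B ∪ C) = 0.40 + 0.48 + 0.44 − 0.16 − 0.24 − 0.16 + 0.08 = 0.84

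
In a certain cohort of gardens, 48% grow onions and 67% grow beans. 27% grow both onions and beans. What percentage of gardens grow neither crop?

12%

P(union) = 48 + 67 − 27 = 88%
P(none) = 100% − 88% = 12%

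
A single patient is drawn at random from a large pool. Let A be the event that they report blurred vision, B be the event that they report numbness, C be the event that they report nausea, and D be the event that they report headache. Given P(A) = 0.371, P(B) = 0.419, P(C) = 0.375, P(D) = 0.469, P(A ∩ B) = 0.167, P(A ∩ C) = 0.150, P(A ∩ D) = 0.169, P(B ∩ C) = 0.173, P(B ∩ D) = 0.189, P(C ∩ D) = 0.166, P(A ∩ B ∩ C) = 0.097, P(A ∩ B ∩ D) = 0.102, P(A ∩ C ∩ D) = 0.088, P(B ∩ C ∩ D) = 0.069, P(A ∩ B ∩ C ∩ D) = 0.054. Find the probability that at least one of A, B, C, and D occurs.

P(A ∪ B ∪ C ∪ D) = 0.371 + 0.419 + 0.375 + 0.469 − 0.167 − 0.150 − 0.169 − 0.173 − 0.189 − 0.166 + 0.097 + 0.102 + 0.088 + 0.069 − 0.054 = 0.922

0.922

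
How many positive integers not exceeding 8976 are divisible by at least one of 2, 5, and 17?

5597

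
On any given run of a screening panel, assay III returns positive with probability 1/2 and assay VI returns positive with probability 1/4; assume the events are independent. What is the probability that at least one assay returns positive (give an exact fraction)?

Independence gives P(none) = ∏(1 − pᵢ).
P(none) = (1 − 1/2) × (1 − 1/4) = 1/2 × 3/4 = 3/8
P(at least one) = 1 − 3/8 = 5/8

5/8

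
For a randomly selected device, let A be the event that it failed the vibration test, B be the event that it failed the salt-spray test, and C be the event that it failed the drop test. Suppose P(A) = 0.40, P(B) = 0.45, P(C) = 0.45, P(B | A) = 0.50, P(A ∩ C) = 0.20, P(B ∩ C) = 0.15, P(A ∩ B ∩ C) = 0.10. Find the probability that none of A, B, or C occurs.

P(A ∩ B) = P(A)·P(B|A) = 0.40 × 0.50 = 0.20
By inclusion–exclusion:
P(A ∪ B ∪ C) = 0.40 + 0.45 + 0.45 − 0.20 − 0.20 − 0.15 + 0.10 = 0.85
P(none) = 1 − 0.85 = 0.15

0.15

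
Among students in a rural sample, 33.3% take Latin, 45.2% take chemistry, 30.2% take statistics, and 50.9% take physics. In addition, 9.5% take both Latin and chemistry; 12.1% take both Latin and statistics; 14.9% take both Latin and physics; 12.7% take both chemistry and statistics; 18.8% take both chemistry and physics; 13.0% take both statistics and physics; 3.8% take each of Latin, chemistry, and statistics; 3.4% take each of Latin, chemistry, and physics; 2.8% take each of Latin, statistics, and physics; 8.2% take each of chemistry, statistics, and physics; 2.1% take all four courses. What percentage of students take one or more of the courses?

94.7%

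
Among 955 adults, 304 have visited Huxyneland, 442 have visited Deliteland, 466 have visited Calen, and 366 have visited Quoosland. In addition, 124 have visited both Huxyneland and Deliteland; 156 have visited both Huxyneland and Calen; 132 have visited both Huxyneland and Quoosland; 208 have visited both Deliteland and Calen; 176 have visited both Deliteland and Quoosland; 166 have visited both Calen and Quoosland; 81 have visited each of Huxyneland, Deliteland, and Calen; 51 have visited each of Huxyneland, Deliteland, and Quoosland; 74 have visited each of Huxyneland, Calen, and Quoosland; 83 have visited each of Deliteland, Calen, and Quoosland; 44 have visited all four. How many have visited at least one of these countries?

861

By inclusion-exclusion,
|at least one| = 304 + 442 + 466 + 366 − 124 − 156 − 132 − 208 − 176 − 166 + 81 + 51 + 74 + 83 − 44 = 861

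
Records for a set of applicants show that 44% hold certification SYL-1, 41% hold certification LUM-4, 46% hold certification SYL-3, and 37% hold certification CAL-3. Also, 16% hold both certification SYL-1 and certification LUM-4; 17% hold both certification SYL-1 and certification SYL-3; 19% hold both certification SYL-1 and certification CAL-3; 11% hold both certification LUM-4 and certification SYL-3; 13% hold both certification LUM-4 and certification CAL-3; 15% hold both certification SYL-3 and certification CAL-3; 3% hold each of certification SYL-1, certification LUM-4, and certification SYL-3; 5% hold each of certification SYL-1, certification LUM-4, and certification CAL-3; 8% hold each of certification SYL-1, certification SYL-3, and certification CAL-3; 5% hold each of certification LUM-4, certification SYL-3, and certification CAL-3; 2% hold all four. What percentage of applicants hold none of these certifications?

4%

P(≥1) = 44 + 41 + 46 + 37 − 16 − 17 − 19 − 11 − 13 − 15 + 3 + 5 + 8 + 5 − 2 = 96%
P(none) = 100% − 96% = 4%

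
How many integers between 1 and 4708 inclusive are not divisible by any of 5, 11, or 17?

3223

Using inclusion–exclusion:
⌊4708/5⌋ + ⌊4708/11⌋ + ⌊4708/17⌋ − ⌊4708/55⌋ − ⌊4708/85⌋ − ⌊4708/187⌋ + ⌊4708/935⌋ = 941 + 428 + 276 − 85 − 55 − 25 + 5 = 1485
4708 − 1485 = 3223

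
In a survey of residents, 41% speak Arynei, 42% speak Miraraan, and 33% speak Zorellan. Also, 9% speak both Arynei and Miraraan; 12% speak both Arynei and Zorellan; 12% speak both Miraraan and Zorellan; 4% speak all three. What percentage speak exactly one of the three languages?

62%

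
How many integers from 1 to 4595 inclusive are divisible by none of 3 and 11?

2786

⌊4595/3⌋ + ⌊4595/11⌋ − ⌊4595/33⌋ = 1531 + 417 − 139 = 1809
4595 − 1809 = 2786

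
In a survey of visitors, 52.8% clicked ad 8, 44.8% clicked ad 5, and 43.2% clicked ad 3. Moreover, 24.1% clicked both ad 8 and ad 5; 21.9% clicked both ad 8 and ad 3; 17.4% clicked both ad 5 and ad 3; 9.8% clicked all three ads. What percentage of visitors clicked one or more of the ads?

P(union) = 52.8 + 44.8 + 43.2 − 24.1 − 21.9 − 17.4 + 9.8 = 87.2%

87.2%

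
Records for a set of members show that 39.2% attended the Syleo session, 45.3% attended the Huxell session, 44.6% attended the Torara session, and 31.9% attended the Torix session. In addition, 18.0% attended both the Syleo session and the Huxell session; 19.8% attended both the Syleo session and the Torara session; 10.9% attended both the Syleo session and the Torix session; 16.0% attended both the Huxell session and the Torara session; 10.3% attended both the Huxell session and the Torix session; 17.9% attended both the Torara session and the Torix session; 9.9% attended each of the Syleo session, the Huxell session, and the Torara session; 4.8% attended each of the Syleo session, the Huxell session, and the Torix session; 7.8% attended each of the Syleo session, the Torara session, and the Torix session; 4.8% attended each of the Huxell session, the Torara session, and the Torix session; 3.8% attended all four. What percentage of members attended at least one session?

91.6%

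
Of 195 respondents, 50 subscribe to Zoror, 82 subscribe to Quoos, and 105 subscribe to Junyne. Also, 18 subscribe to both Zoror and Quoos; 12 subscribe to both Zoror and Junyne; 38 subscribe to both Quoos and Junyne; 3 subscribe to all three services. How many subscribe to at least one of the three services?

172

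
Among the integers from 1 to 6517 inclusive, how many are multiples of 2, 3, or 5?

⌊6517/2⌋ + ⌊6517/3⌋ + ⌊6517/5⌋ − ⌊6517/6⌋ − ⌊6517/10⌋ − ⌊6517/15⌋ + ⌊6517/30⌋ = 3258 + 2172 + 1303 − 1086 − 651 − 434 + 217 = 4779

4779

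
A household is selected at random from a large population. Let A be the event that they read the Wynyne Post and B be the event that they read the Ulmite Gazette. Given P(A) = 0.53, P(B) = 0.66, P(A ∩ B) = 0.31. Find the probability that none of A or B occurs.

0.12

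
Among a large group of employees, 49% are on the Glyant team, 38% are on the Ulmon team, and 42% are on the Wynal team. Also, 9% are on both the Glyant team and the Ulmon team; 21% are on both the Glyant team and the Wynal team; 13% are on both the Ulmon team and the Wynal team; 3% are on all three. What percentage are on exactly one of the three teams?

Using the inclusion–exclusion count for exactly one event:
P(exactly one) = 49 + 38 + 42 − 2·9 − 2·21 − 2·13 + 3·3 = 52%

52%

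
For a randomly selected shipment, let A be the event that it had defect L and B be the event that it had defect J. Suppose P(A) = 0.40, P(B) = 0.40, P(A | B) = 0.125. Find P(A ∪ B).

P(A ∩ B) = P(B)·P(A|B) = 0.40 × 0.125 = 0.05
P(A ∪ B) = 0.40 + 0.40 − 0.05 = 0.75

0.75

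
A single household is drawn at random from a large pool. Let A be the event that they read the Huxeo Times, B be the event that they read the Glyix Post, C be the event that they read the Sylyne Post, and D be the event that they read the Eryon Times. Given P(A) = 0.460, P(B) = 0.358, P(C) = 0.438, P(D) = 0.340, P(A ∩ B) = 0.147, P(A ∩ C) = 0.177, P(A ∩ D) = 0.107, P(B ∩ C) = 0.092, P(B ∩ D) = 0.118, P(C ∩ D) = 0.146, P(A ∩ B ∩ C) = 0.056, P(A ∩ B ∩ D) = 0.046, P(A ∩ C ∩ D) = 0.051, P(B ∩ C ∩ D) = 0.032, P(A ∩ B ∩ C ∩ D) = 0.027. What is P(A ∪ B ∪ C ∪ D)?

0.967

P(A ∪ B ∪ C ∪ D) = 0.460 + 0.358 + 0.438 + 0.340 − 0.147 − 0.177 − 0.107 − 0.092 − 0.118 − 0.146 + 0.056 + 0.046 + 0.051 + 0.032 − 0.027 = 0.967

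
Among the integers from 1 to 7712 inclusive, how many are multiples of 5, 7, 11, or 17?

3186

floor(7712/5) + floor(7712/7) + floor(7712/11) + floor(7712/17) − floor(7712/35) − floor(7712/55) − floor(7712/85) − floor(7712/77) − floor(7712/119) − floor(7712/187) + floor(7712/385) + floor(7712/595) + floor(7712/935) + floor(7712/1309) − floor(7712/6545) = 1542 + 1101 + 701 + 453 − 220 − 140 − 90 − 100 − 64 − 41 + 20 + 12 + 8 + 5 − 1 = 3186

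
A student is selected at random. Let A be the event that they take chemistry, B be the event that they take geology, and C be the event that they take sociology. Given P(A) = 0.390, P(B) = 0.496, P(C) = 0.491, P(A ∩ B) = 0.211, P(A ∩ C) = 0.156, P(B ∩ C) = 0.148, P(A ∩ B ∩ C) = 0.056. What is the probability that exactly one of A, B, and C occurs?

By inclusion–exclusion (exactly-one form):
P(exactly one) = 0.390 + 0.496 + 0.491 − 2·0.211 − 2·0.156 − 2·0.148 + 3·0.056 = 0.515

0.515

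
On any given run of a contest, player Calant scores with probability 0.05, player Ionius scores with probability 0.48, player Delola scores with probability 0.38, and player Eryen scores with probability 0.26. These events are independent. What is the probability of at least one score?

P(none) = (1 − 0.05) × (1 − 0.48) × (1 − 0.38) × (1 − 0.26) = 0.95 × 0.52 × 0.62 × 0.74 = 0.2266472
P(at least one) = 1 − 0.2266472 = 0.7733528

0.7733528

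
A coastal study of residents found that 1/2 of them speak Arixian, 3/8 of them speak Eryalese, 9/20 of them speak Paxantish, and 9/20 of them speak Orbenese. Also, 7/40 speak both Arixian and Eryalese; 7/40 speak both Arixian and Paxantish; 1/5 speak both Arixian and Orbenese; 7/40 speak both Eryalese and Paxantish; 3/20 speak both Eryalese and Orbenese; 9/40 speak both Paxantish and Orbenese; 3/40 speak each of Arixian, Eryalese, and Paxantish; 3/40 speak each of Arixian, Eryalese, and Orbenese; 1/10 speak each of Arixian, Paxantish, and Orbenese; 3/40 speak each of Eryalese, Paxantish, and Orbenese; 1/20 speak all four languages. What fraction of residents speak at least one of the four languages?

P(union) = 1/2 + 3/8 + 9/20 + 9/20 − 7/40 − 7/40 − 1/5 − 7/40 − 3/20 − 9/40 + 3/40 + 3/40 + 1/10 + 3/40 − 1/20 = 19/20

19/20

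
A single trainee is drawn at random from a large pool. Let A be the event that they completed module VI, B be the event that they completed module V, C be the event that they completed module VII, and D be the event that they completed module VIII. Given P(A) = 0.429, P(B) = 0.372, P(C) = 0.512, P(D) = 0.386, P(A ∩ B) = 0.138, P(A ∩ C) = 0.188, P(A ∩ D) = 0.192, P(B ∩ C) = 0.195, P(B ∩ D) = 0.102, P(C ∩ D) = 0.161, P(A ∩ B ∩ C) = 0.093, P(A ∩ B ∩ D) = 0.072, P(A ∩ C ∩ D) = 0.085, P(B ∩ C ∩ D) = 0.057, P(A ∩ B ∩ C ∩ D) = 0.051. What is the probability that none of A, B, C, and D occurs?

0.021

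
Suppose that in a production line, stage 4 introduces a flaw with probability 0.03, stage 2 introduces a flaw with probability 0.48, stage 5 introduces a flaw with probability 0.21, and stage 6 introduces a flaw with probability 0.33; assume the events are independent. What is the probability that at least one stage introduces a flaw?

Independence gives P(none) = ∏(1 − pᵢ).
P(none) = (1 − 0.03) × (1 − 0.48) × (1 − 0.21) × (1 − 0.33) = 0.97 × 0.52 × 0.79 × 0.67 = 0.26697892
P(at least one) = 1 − 0.26697892 = 0.73302108

0.73302108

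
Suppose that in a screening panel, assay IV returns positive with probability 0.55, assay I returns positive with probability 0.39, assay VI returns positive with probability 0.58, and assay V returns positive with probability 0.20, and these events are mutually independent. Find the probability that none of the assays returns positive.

0.092232

P(none) = (1 − 0.55) × (1 − 0.39) × (1 − 0.58) × (1 − 0.20) = 0.45 × 0.61 × 0.42 × 0.80 = 0.092232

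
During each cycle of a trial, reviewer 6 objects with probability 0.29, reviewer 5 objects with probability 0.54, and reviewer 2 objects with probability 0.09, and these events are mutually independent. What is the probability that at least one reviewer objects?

P(none) = (1 − 0.29) × (1 − 0.54) × (1 − 0.09) = 0.71 × 0.46 × 0.91 = 0.297206
P(at least one) = 1 − 0.297206 = 0.702794

0.702794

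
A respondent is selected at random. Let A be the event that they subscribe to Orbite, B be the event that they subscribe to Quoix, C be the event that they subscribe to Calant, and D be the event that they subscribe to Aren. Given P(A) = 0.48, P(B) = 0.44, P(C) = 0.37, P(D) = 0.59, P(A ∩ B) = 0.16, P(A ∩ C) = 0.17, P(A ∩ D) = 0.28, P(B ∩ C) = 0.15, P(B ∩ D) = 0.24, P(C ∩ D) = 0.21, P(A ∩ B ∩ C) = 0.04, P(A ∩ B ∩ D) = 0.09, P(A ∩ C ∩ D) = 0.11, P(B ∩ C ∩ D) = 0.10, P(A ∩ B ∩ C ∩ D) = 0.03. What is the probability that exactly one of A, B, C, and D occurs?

0.36

By inclusion–exclusion (exactly-one form):
P(exactly one) = 0.48 + 0.44 + 0.37 + 0.59 − 2·0.16 − 2·0.17 − 2·0.28 − 2·0.15 − 2·0.24 − 2·0.21 + 3·0.04 + 3·0.09 + 3·0.11 + 3·0.10 − 4·0.03 = 0.36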